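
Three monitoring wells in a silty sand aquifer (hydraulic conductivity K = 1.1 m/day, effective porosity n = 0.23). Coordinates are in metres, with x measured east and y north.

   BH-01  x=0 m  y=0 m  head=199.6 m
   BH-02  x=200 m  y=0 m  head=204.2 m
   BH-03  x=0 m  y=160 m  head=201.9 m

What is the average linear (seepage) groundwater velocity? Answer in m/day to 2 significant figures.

∂h/∂x = (204.2 − 199.6) / (200 − 0) = +0.02300
∂h/∂y = (201.9 − 199.6) / (160 − 0) = +0.01438
|∇h| = √(0.02300² + 0.01438²) = 0.02713
Seepage velocity v = K·i/n = 1.1 × 0.02713 / 0.23 = 0.1298 m/day.

0.13 m/day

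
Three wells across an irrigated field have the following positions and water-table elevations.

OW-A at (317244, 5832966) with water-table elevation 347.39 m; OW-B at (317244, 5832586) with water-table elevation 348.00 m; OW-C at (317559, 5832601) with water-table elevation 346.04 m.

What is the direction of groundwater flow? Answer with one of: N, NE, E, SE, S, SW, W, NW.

E

Taking OW-A as reference: OW-B−OW-A = (0, -380, +0.61); OW-C−OW-A = (315, -365, -1.35).
Solve a·Δx + b·Δy = Δh: det = 0·(-365) − 315·(-380) = 119700.
∂h/∂x = [(+0.61)·(-365) − (-1.35)·(-380)] / 119700 = -0.006146
∂h/∂y = [0·(-1.35) − 315·(+0.61)] / 119700 = -0.001605
Flow = −∇h = (+0.006146 east, +0.001605 north), which points east.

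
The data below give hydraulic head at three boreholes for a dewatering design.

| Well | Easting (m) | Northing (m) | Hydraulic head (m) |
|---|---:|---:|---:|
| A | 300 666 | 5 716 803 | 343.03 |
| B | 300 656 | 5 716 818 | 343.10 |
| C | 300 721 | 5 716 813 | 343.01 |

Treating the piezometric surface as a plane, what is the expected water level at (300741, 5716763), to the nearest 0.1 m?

342.8 m

Three-point gradient (reference A): Δ to B = (-10, 15, +0.07), Δ to C = (55, 10, -0.02).
∂h/∂x = -0.001081, ∂h/∂y = +0.003946 (det = -925).
h(300741, 5716763) = 343.03 + (-0.001081)·(75) + (+0.003946)·(-40) = 343.03 -0.081 -0.158 = 342.791 m.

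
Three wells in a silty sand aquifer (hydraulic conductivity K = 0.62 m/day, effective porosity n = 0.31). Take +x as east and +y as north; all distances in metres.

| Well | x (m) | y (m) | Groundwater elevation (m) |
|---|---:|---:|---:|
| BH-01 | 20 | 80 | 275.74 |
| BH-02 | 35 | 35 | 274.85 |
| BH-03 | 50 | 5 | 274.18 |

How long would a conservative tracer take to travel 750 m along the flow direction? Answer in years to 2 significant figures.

48 years

Differences from BH-01: to BH-02 (Δx, Δy, Δh) = (15, -45, -0.89); to BH-03 = (30, -75, -1.56).
Determinant of the coordinate differences = 15·(-75) − 30·(-45) = 225.
∂h/∂x = [(-0.89)·(-75) − (-1.56)·(-45)] / 225 = -0.01533
∂h/∂y = [15·(-1.56) − 30·(-0.89)] / 225 = +0.01467
|∇h| = √(-0.01533² + 0.01467²) = 0.02122
Seepage velocity v = K·i/n = 0.62 × 0.02122 / 0.31 = 0.04244 m/day.
t = 750 / 0.04244 = 1.767e+04 days = 48.4 years.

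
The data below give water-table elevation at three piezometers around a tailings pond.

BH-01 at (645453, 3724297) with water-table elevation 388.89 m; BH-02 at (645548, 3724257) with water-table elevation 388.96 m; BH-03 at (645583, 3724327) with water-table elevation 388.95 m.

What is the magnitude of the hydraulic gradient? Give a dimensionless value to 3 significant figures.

Differences from BH-01: to BH-02 (Δx, Δy, Δh) = (95, -40, +0.07); to BH-03 = (130, 30, +0.06).
Solve a·Δx + b·Δy = Δh: det = 95·30 − 130·(-40) = 8050.
∂h/∂x = [(+0.07)·30 − (+0.06)·(-40)] / 8050 = +0.0005590
∂h/∂y = [95·(+0.06) − 130·(+0.07)] / 8050 = -0.0004224
|∇h| = √(0.0005590² + -0.0004224²) = 0.0007006

0.000701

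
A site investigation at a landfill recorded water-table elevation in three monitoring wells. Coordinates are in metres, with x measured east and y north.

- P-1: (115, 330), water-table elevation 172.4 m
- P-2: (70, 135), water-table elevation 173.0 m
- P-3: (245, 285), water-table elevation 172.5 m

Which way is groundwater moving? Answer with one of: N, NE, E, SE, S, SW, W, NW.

N

Three-point gradient (reference P-1): Δ to P-2 = (-45, -195, +0.6), Δ to P-3 = (130, -45, +0.1).
∂h/∂x = -0.0002740, ∂h/∂y = -0.003014 (det = 27375).
Flow = −∇h = (+0.0002740 east, +0.003014 north), which points north.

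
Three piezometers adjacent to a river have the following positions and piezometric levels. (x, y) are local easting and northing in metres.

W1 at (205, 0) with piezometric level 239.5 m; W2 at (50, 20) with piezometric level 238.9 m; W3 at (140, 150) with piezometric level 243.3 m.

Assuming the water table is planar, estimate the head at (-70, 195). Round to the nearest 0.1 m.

Differences from W1: to W2 (Δx, Δy, Δh) = (-155, 20, -0.6); to W3 = (-65, 150, +3.8).
Solve a·Δx + b·Δy = Δh: det = (-155)·150 − (-65)·20 = -21950.
∂h/∂x = [(-0.6)·150 − (+3.8)·20] / -21950 = +0.007563
∂h/∂y = [(-155)·(+3.8) − (-65)·(-0.6)] / -21950 = +0.02861
h(-70, 195) = 239.5 + (+0.007563)·(-275) + (+0.02861)·(195) = 239.5 -2.080 +5.579 = 242.999 m.

243.0 m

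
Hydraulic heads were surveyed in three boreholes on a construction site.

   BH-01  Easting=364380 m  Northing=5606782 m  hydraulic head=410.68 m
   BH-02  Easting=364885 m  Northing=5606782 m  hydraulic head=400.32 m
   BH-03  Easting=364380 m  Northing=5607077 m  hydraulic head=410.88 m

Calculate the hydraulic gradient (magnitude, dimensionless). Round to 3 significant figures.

0.0205

∂h/∂x = (400.32 − 410.68) / (364885 − 364380) = -0.02051
∂h/∂y = (410.88 − 410.68) / (5607077 − 5606782) = +0.0006780
|∇h| = √(-0.02051² + 0.0006780²) = 0.02052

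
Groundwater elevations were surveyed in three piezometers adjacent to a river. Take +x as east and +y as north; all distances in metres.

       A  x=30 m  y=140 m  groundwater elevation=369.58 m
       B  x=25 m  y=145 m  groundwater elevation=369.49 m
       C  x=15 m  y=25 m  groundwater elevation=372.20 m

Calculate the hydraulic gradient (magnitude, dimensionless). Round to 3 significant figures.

Differences from A: to B (Δx, Δy, Δh) = (-5, 5, -0.09); to C = (-15, -115, +2.62).
Solve a·Δx + b·Δy = Δh: det = (-5)·(-115) − (-15)·5 = 650.
∂h/∂x = [(-0.09)·(-115) − (+2.62)·5] / 650 = -0.004231
∂h/∂y = [(-5)·(+2.62) − (-15)·(-0.09)] / 650 = -0.02223
|∇h| = √(-0.004231² + -0.02223²) = 0.02263

0.0226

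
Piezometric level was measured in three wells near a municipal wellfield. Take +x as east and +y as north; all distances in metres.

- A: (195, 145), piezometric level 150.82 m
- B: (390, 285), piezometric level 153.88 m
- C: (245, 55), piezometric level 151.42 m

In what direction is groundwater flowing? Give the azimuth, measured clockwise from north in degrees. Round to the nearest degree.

With h = a·x + b·y + c and A as origin, the differences give:
  195·a + 140·b = +3.06
  50·a + (-90)·b = +0.60
Eliminate b (×(-90) and ×140, subtract): -24550·a = -359.400 → a = ∂h/∂x = +0.01464
Back-substitute: b = ∂h/∂y = +0.001466.
Flow direction (−∇h) has components (-0.01464 E, -0.001466 N).
Azimuth = atan2(E, N) = atan2(-0.01464, -0.001466) = 264.3° ≈ 264°.

264°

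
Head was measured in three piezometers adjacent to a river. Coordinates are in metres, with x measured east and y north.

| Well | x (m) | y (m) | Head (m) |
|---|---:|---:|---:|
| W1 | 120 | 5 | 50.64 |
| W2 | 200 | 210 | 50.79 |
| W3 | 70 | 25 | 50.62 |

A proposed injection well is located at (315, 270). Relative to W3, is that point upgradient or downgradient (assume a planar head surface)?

Differences from W1: to W2 (Δx, Δy, Δh) = (80, 205, +0.15); to W3 = (-50, 20, -0.02).
Determinant of the coordinate differences = 80·20 − (-50)·205 = 11850.
∂h/∂x = [(+0.15)·20 − (-0.02)·205] / 11850 = +0.0005992
∂h/∂y = [80·(-0.02) − (-50)·(+0.15)] / 11850 = +0.0004979
Head at (315, 270) = 50.64 + (+0.0005992)·(195) + (+0.0004979)·(265) = 50.89 m.
That is higher than the 50.62 m at W3, so the point is upgradient.

upgradient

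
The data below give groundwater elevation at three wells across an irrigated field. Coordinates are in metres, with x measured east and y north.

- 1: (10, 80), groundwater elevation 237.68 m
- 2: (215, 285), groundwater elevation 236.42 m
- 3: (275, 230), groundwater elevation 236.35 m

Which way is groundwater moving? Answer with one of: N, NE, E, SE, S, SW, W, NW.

With h = a·x + b·y + c and 1 as origin, the differences give:
  205·a + 205·b = -1.26
  265·a + 150·b = -1.33
Eliminate b (×150 and ×205, subtract): -23575·a = 83.650 → a = ∂h/∂x = -0.003548
Back-substitute: b = ∂h/∂y = -0.002598.
Flow = −∇h = (+0.003548 east, +0.002598 north), which points northeast.

NE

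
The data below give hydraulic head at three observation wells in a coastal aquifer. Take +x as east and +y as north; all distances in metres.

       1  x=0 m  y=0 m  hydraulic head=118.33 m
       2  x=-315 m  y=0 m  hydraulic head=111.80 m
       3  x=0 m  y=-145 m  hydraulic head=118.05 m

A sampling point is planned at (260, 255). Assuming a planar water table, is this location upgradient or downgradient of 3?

∂h/∂x = (111.80 − 118.33) / (-315 − 0) = +0.02073
∂h/∂y = (118.05 − 118.33) / (-145 − 0) = +0.001931
Head at (260, 255) = 118.33 + (+0.02073)·(260) + (+0.001931)·(255) = 124.21 m.
That is higher than the 118.05 m at 3, so the point is upgradient.

upgradient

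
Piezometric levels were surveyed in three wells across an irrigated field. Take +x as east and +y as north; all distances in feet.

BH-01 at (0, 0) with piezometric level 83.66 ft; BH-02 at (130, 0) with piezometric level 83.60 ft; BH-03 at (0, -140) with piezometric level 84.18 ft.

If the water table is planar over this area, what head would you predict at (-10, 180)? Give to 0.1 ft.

∂h/∂x = (83.60 − 83.66) / (130 − 0) = -0.0004615
∂h/∂y = (84.18 − 83.66) / (-140 − 0) = -0.003714
h(-10, 180) = 83.66 + (-0.0004615)·(-10) + (-0.003714)·(180) = 83.66 +0.005 -0.669 = 82.996 ft.

83.0 ft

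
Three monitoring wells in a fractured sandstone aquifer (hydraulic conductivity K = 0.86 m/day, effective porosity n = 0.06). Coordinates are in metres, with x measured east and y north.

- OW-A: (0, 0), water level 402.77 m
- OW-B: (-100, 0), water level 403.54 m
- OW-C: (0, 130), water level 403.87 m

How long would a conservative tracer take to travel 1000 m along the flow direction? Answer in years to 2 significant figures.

17 years

∂h/∂x = (403.54 − 402.77) / (-100 − 0) = -0.007700
∂h/∂y = (403.87 − 402.77) / (130 − 0) = +0.008462
|∇h| = √(-0.007700² + 0.008462²) = 0.01144
Seepage velocity v = K·i/n = 0.86 × 0.01144 / 0.06 = 0.164 m/day.
t = 1000 / 0.164 = 6098 days = 16.7 years.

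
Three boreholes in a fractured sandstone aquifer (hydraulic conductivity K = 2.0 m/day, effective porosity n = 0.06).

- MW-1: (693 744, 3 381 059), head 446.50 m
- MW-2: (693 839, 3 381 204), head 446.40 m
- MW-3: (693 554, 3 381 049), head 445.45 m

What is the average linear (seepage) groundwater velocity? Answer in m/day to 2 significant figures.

0.24 m/day

With h = a·x + b·y + c and MW-1 as origin, the differences give:
  95·a + 145·b = -0.10
  (-190)·a + (-10)·b = -1.05
Eliminate b (×(-10) and ×145, subtract): 26600·a = 153.250 → a = ∂h/∂x = +0.005761
Back-substitute: b = ∂h/∂y = -0.004464.
|∇h| = √(0.005761² + -0.004464²) = 0.007288
Seepage velocity v = K·i/n = 2.0 × 0.007288 / 0.06 = 0.2429 m/day.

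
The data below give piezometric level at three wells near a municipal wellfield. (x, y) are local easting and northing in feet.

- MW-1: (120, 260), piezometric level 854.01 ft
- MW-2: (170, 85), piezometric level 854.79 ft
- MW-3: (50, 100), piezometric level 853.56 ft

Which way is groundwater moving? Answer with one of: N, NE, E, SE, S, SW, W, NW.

W

With h = a·x + b·y + c and MW-1 as origin, the differences give:
  50·a + (-175)·b = +0.78
  (-70)·a + (-160)·b = -0.45
Eliminate b (×(-160) and ×(-175), subtract): -20250·a = -203.550 → a = ∂h/∂x = +0.01005
Back-substitute: b = ∂h/∂y = -0.001585.
Flow = −∇h = (-0.01005 east, +0.001585 north), which points west.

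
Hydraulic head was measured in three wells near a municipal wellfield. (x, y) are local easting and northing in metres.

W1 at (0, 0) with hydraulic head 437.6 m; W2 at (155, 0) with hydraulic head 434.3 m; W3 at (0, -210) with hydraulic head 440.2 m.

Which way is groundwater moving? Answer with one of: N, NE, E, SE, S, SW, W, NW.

NE

∂h/∂x = (434.3 − 437.6) / (155 − 0) = -0.02129
∂h/∂y = (440.2 − 437.6) / (-210 − 0) = -0.01238
Flow = −∇h = (+0.02129 east, +0.01238 north), which points northeast.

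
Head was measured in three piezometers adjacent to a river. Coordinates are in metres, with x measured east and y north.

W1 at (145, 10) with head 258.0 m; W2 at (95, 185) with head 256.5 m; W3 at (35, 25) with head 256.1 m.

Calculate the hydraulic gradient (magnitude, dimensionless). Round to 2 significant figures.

0.017

With h = a·x + b·y + c and W1 as origin, the differences give:
  (-50)·a + 175·b = -1.5
  (-110)·a + 15·b = -1.9
Eliminate b (×15 and ×175, subtract): 18500·a = 310.00 → a = ∂h/∂x = +0.01676
Back-substitute: b = ∂h/∂y = -0.003784.
|∇h| = √(0.01676² + -0.003784²) = 0.01718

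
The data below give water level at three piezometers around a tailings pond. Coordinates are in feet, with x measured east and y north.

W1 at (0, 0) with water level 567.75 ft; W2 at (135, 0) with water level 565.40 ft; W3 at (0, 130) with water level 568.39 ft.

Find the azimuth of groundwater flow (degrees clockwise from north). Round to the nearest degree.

∂h/∂x = (565.40 − 567.75) / (135 − 0) = -0.01741
∂h/∂y = (568.39 − 567.75) / (130 − 0) = +0.004923
Flow direction (−∇h) has components (+0.01741 E, -0.004923 N).
Azimuth = atan2(E, N) = atan2(+0.01741, -0.004923) = 105.8° ≈ 106°.

106°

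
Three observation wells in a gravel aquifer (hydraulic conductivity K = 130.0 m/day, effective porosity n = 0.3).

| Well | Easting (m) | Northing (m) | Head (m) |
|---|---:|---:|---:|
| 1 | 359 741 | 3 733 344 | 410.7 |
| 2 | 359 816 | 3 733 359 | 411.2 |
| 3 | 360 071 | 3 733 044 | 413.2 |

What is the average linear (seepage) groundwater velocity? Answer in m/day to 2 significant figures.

With h = a·x + b·y + c and 1 as origin, the differences give:
  75·a + 15·b = +0.5
  330·a + (-300)·b = +2.5
Eliminate b (×(-300) and ×15, subtract): -27450·a = -187.50 → a = ∂h/∂x = +0.006831
Back-substitute: b = ∂h/∂y = -0.0008197.
|∇h| = √(0.006831² + -0.0008197²) = 0.00688
Seepage velocity v = K·i/n = 130.0 × 0.00688 / 0.3 = 2.981 m/day.

3.0 m/day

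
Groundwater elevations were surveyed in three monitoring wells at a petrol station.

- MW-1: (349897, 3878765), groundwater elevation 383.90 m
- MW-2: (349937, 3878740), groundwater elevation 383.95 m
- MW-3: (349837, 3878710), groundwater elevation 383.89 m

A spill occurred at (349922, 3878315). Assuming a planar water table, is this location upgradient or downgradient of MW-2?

upgradient

With h = a·x + b·y + c and MW-1 as origin, the differences give:
  40·a + (-25)·b = +0.05
  (-60)·a + (-55)·b = -0.01
Eliminate b (×(-55) and ×(-25), subtract): -3700·a = -3.000 → a = ∂h/∂x = +0.0008108
Back-substitute: b = ∂h/∂y = -0.0007027.
Head at (349922, 3878315) = 383.90 + (+0.0008108)·(25) + (-0.0007027)·(-450) = 384.24 m.
That is higher than the 383.95 m at MW-2, so the point is upgradient.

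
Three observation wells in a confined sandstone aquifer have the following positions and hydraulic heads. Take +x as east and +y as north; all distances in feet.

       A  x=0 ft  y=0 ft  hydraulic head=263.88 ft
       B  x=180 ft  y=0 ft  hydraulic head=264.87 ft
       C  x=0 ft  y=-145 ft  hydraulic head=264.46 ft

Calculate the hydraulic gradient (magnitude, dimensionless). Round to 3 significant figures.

∂h/∂x = (264.87 − 263.88) / (180 − 0) = +0.005500
∂h/∂y = (264.46 − 263.88) / (-145 − 0) = -0.004000
|∇h| = √(0.005500² + -0.004000²) = 0.006801

0.00680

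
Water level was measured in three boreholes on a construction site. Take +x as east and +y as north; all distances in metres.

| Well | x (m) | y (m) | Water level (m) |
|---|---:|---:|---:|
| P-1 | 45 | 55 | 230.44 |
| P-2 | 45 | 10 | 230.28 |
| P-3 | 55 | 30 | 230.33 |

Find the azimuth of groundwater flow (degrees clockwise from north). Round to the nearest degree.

Differences from P-1: to P-2 (Δx, Δy, Δh) = (0, -45, -0.16); to P-3 = (10, -25, -0.11).
Solve a·Δx + b·Δy = Δh: det = 0·(-25) − 10·(-45) = 450.
∂h/∂x = [(-0.16)·(-25) − (-0.11)·(-45)] / 450 = -0.002111
∂h/∂y = [0·(-0.11) − 10·(-0.16)] / 450 = +0.003556
Flow direction (−∇h) has components (+0.002111 E, -0.003556 N).
Azimuth = atan2(E, N) = atan2(+0.002111, -0.003556) = 149.3° ≈ 149°.

149°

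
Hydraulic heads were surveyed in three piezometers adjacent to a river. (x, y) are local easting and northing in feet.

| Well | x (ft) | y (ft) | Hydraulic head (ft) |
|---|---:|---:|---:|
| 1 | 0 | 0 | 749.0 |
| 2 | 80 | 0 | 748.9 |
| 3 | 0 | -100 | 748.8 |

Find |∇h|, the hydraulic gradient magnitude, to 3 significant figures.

0.00236

∂h/∂x = (748.9 − 749.0) / (80 − 0) = -0.001250
∂h/∂y = (748.8 − 749.0) / (-100 − 0) = +0.002000
|∇h| = √(-0.001250² + 0.002000²) = 0.002358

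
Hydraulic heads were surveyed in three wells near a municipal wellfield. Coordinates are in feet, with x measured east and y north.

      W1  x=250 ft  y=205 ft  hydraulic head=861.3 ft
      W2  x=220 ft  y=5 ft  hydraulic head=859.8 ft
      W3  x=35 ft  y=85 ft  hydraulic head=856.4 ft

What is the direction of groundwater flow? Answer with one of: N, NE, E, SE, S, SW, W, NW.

W

Taking W1 as reference: W2−W1 = (-30, -200, -1.5); W3−W1 = (-215, -120, -4.9).
Determinant of the coordinate differences = (-30)·(-120) − (-215)·(-200) = -39400.
∂h/∂x = [(-1.5)·(-120) − (-4.9)·(-200)] / -39400 = +0.02030
∂h/∂y = [(-30)·(-4.9) − (-215)·(-1.5)] / -39400 = +0.004454
Flow = −∇h = (-0.02030 east, -0.004454 north), which points west.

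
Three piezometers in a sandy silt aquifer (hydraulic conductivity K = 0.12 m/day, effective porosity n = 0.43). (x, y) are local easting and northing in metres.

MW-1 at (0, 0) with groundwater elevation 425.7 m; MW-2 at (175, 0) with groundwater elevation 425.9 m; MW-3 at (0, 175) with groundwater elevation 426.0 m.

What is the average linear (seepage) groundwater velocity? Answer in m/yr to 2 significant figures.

0.21 m/yr

∂h/∂x = (425.9 − 425.7) / (175 − 0) = +0.001143
∂h/∂y = (426.0 − 425.7) / (175 − 0) = +0.001714
|∇h| = √(0.001143² + 0.001714²) = 0.00206
Seepage velocity v = K·i/n = 0.12 × 0.00206 / 0.43 = 0.0005749 m/day = 0.21 m/yr.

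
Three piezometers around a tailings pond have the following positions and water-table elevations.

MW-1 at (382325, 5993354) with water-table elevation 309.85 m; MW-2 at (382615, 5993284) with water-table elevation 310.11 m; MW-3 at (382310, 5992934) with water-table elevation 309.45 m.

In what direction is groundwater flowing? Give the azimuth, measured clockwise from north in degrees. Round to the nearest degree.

With h = a·x + b·y + c and MW-1 as origin, the differences give:
  290·a + (-70)·b = +0.26
  (-15)·a + (-420)·b = -0.40
Eliminate b (×(-420) and ×(-70), subtract): -122850·a = -137.200 → a = ∂h/∂x = +0.001117
Back-substitute: b = ∂h/∂y = +0.0009125.
Flow direction (−∇h) has components (-0.001117 E, -0.0009125 N).
Azimuth = atan2(E, N) = atan2(-0.001117, -0.0009125) = 230.7° ≈ 231°.

231°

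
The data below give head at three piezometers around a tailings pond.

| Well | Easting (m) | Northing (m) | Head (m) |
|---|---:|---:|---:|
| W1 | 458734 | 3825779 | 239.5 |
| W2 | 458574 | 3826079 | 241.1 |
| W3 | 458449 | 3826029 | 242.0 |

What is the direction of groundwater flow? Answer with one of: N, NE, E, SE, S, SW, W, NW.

Three-point gradient (reference W1): Δ to W2 = (-160, 300, +1.6), Δ to W3 = (-285, 250, +2.5).
∂h/∂x = -0.007692, ∂h/∂y = +0.001231 (det = 45500).
Flow = −∇h = (+0.007692 east, -0.001231 north), which points east.

E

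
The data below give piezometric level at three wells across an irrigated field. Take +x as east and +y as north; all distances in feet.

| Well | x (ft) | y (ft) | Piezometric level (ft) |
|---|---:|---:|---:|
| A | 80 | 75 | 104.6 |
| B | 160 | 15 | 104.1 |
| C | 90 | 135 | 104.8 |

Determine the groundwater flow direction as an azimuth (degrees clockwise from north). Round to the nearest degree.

139°

Differences from A: to B (Δx, Δy, Δh) = (80, -60, -0.5); to C = (10, 60, +0.2).
Determinant of the coordinate differences = 80·60 − 10·(-60) = 5400.
∂h/∂x = [(-0.5)·60 − (+0.2)·(-60)] / 5400 = -0.003333
∂h/∂y = [80·(+0.2) − 10·(-0.5)] / 5400 = +0.003889
Flow direction (−∇h) has components (+0.003333 E, -0.003889 N).
Azimuth = atan2(E, N) = atan2(+0.003333, -0.003889) = 139.4° ≈ 139°.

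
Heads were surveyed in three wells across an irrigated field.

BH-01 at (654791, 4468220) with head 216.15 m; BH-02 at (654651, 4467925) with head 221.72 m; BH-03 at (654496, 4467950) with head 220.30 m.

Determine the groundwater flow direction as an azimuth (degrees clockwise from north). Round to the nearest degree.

Three-point gradient (reference BH-01): Δ to BH-02 = (-140, -295, +5.57), Δ to BH-03 = (-295, -270, +4.15).
∂h/∂x = +0.005681, ∂h/∂y = -0.02158 (det = -49225).
Flow direction (−∇h) has components (-0.005681 E, +0.02158 N).
Azimuth = atan2(E, N) = atan2(-0.005681, +0.02158) = 345.2° ≈ 345°.

345°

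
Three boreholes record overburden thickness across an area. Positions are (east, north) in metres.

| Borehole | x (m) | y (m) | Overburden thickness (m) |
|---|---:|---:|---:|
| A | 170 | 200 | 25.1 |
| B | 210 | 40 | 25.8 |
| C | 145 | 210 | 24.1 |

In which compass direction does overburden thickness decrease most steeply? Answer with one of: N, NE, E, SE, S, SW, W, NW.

W

Differences from A: to B (Δx, Δy, Δh) = (40, -160, +0.7); to C = (-25, 10, -1.0).
Determinant of the coordinate differences = 40·10 − (-25)·(-160) = -3600.
∂d/∂x = [(+0.7)·10 − (-1.0)·(-160)] / -3600 = +0.04250
∂d/∂y = [40·(-1.0) − (-25)·(+0.7)] / -3600 = +0.006250
Steepest decrease is along −∇f = (-0.04250 E, -0.006250 N) → west.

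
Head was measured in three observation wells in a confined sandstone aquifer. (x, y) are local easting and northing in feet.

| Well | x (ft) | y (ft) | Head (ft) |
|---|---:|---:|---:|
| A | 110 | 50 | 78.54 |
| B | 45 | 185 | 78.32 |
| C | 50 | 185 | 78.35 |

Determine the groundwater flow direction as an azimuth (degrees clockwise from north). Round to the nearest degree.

Taking A as reference: B−A = (-65, 135, -0.22); C−A = (-60, 135, -0.19).
Solve a·Δx + b·Δy = Δh: det = (-65)·135 − (-60)·135 = -675.
∂h/∂x = [(-0.22)·135 − (-0.19)·135] / -675 = +0.006000
∂h/∂y = [(-65)·(-0.19) − (-60)·(-0.22)] / -675 = +0.001259
Flow direction (−∇h) has components (-0.006000 E, -0.001259 N).
Azimuth = atan2(E, N) = atan2(-0.006000, -0.001259) = 258.1° ≈ 258°.

258°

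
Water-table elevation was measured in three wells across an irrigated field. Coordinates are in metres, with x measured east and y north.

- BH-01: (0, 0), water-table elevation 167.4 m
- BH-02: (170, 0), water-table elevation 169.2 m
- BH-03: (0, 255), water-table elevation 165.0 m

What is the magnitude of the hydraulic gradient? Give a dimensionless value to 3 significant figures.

0.0142

∂h/∂x = (169.2 − 167.4) / (170 − 0) = +0.01059
∂h/∂y = (165.0 − 167.4) / (255 − 0) = -0.009412
|∇h| = √(0.01059² + -0.009412²) = 0.01417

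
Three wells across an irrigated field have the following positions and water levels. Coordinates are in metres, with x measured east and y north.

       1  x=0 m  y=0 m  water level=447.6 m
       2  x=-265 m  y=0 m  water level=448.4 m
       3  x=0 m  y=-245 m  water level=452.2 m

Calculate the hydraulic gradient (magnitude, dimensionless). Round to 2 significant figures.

∂h/∂x = (448.4 − 447.6) / (-265 − 0) = -0.003019
∂h/∂y = (452.2 − 447.6) / (-245 − 0) = -0.01878
|∇h| = √(-0.003019² + -0.01878²) = 0.01902

0.019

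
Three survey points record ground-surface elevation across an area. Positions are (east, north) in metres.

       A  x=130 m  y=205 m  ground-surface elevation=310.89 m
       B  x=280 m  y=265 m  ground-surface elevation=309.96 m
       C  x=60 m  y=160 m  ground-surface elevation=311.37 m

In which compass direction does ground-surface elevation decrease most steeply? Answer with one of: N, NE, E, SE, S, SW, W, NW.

Taking A as reference: B−A = (150, 60, -0.93); C−A = (-70, -45, +0.48).
Solve a·Δx + b·Δy = Δz: det = 150·(-45) − (-70)·60 = -2550.
∂z/∂x = [(-0.93)·(-45) − (+0.48)·60] / -2550 = -0.005118
∂z/∂y = [150·(+0.48) − (-70)·(-0.93)] / -2550 = -0.002706
Steepest decrease is along −∇f = (+0.005118 E, +0.002706 N) → northeast.

NE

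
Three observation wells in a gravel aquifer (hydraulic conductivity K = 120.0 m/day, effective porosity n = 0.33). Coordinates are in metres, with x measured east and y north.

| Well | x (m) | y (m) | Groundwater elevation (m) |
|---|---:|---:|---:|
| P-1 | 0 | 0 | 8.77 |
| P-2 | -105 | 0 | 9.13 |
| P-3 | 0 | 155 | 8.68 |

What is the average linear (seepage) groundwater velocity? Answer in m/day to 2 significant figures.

∂h/∂x = (9.13 − 8.77) / (-105 − 0) = -0.003429
∂h/∂y = (8.68 − 8.77) / (155 − 0) = -0.0005806
|∇h| = √(-0.003429² + -0.0005806²) = 0.003478
Seepage velocity v = K·i/n = 120.0 × 0.003478 / 0.33 = 1.265 m/day.

1.3 m/day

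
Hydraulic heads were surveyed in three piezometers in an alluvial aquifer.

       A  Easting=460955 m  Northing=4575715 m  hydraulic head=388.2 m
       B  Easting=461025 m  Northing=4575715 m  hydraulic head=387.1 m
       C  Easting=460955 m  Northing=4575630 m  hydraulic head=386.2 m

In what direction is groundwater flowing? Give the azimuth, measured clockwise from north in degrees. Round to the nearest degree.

∂h/∂x = (387.1 − 388.2) / (461025 − 460955) = -0.01571
∂h/∂y = (386.2 − 388.2) / (4575630 − 4575715) = +0.02353
Flow direction (−∇h) has components (+0.01571 E, -0.02353 N).
Azimuth = atan2(E, N) = atan2(+0.01571, -0.02353) = 146.3° ≈ 146°.

146°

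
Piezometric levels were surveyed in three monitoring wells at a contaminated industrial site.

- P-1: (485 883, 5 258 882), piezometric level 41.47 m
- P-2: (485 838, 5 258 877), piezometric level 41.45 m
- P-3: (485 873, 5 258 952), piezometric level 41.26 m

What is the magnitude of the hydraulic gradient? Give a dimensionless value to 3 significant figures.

Taking P-1 as reference: P-2−P-1 = (-45, -5, -0.02); P-3−P-1 = (-10, 70, -0.21).
Determinant of the coordinate differences = (-45)·70 − (-10)·(-5) = -3200.
∂h/∂x = [(-0.02)·70 − (-0.21)·(-5)] / -3200 = +0.0007656
∂h/∂y = [(-45)·(-0.21) − (-10)·(-0.02)] / -3200 = -0.002891
|∇h| = √(0.0007656² + -0.002891²) = 0.002991

0.00299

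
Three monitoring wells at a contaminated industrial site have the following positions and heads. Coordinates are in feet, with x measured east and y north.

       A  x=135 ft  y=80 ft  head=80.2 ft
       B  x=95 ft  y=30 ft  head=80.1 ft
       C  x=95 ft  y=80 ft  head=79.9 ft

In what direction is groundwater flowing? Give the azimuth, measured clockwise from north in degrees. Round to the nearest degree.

With h = a·x + b·y + c and A as origin, the differences give:
  (-40)·a + (-50)·b = -0.1
  (-40)·a + 0·b = -0.3
Eliminate b (×0 and ×(-50), subtract): -2000·a = -15.00 → a = ∂h/∂x = +0.007500
Back-substitute: b = ∂h/∂y = -0.004000.
Flow direction (−∇h) has components (-0.007500 E, +0.004000 N).
Azimuth = atan2(E, N) = atan2(-0.007500, +0.004000) = 298.1° ≈ 298°.

298°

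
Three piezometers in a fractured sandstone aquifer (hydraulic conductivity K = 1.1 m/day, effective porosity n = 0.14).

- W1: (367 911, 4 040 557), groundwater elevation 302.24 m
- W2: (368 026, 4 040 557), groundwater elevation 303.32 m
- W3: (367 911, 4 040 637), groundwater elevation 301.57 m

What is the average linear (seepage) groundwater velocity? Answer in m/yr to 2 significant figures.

36 m/yr

∂h/∂x = (303.32 − 302.24) / (368026 − 367911) = +0.009391
∂h/∂y = (301.57 − 302.24) / (4040637 − 4040557) = -0.008375
|∇h| = √(0.009391² + -0.008375²) = 0.01258
Seepage velocity v = K·i/n = 1.1 × 0.01258 / 0.14 = 0.09884 m/day = 36.1 m/yr.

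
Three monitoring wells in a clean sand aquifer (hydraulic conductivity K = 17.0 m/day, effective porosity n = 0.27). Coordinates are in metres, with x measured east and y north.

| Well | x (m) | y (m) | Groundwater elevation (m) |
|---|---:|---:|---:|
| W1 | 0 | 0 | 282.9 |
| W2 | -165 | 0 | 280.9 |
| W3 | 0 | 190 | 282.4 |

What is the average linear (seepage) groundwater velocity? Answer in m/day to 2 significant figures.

0.78 m/day

∂h/∂x = (280.9 − 282.9) / (-165 − 0) = +0.01212
∂h/∂y = (282.4 − 282.9) / (190 − 0) = -0.002632
|∇h| = √(0.01212² + -0.002632²) = 0.0124
Seepage velocity v = K·i/n = 17.0 × 0.0124 / 0.27 = 0.7807 m/day.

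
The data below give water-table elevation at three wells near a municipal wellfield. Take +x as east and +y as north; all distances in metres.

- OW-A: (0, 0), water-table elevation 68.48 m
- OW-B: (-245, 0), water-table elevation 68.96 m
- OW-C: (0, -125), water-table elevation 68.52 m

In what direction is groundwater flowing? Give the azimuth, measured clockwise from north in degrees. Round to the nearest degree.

∂h/∂x = (68.96 − 68.48) / (-245 − 0) = -0.001959
∂h/∂y = (68.52 − 68.48) / (-125 − 0) = -0.0003200
Flow direction (−∇h) has components (+0.001959 E, +0.0003200 N).
Azimuth = atan2(E, N) = atan2(+0.001959, +0.0003200) = 80.7° ≈ 081°.

081°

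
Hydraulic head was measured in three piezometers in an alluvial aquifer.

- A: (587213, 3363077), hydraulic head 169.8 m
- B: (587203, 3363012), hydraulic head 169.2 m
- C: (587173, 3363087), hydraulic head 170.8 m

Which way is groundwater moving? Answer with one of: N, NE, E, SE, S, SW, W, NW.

With h = a·x + b·y + c and A as origin, the differences give:
  (-10)·a + (-65)·b = -0.6
  (-40)·a + 10·b = +1.0
Eliminate b (×10 and ×(-65), subtract): -2700·a = 59.00 → a = ∂h/∂x = -0.02185
Back-substitute: b = ∂h/∂y = +0.01259.
Flow = −∇h = (+0.02185 east, -0.01259 north), which points southeast.

SE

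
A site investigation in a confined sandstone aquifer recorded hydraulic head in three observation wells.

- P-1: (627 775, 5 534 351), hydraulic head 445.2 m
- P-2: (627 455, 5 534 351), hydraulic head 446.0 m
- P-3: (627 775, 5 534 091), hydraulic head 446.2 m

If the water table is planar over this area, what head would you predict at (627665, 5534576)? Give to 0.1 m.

∂h/∂x = (446.0 − 445.2) / (627455 − 627775) = -0.002500
∂h/∂y = (446.2 − 445.2) / (5534091 − 5534351) = -0.003846
h(627665, 5534576) = 445.2 + (-0.002500)·(-110) + (-0.003846)·(225) = 445.2 +0.275 -0.865 = 444.610 m.

444.6 m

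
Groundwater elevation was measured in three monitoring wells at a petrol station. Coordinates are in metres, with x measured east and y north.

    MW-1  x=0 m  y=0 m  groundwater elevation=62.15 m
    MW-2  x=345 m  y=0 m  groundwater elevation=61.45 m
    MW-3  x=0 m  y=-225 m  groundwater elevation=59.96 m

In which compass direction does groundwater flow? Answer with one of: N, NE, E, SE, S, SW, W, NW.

S

∂h/∂x = (61.45 − 62.15) / (345 − 0) = -0.002029
∂h/∂y = (59.96 − 62.15) / (-225 − 0) = +0.009733
Flow = −∇h = (+0.002029 east, -0.009733 north), which points south.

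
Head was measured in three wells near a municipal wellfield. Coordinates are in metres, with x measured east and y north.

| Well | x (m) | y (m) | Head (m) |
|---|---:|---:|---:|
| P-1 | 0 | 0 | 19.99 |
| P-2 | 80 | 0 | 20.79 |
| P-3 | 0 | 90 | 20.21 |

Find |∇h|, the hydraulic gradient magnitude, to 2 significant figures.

0.010

∂h/∂x = (20.79 − 19.99) / (80 − 0) = +0.01000
∂h/∂y = (20.21 − 19.99) / (90 − 0) = +0.002444
|∇h| = √(0.01000² + 0.002444²) = 0.01029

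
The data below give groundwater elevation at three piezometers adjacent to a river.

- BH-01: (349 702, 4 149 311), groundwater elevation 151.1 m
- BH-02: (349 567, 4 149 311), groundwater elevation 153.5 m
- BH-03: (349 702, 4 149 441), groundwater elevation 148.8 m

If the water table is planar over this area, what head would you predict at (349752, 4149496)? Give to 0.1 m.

146.9 m

∂h/∂x = (153.5 − 151.1) / (349567 − 349702) = -0.01778
∂h/∂y = (148.8 − 151.1) / (4149441 − 4149311) = -0.01769
h(349752, 4149496) = 151.1 + (-0.01778)·(50) + (-0.01769)·(185) = 151.1 -0.889 -3.273 = 146.938 m.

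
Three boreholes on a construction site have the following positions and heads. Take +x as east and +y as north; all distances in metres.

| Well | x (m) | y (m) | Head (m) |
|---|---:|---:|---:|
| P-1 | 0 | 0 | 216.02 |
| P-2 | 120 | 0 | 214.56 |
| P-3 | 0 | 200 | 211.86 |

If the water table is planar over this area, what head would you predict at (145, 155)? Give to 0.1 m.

∂h/∂x = (214.56 − 216.02) / (120 − 0) = -0.01217
∂h/∂y = (211.86 − 216.02) / (200 − 0) = -0.02080
h(145, 155) = 216.02 + (-0.01217)·(145) + (-0.02080)·(155) = 216.02 -1.764 -3.224 = 211.032 m.

211.0 m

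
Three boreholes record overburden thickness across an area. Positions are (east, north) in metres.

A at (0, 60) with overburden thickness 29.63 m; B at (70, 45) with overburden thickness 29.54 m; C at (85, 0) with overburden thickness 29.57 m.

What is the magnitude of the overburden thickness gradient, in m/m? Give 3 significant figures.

With d = a·x + b·y + c and A as origin, the differences give:
  70·a + (-15)·b = -0.09
  85·a + (-60)·b = -0.06
Eliminate b (×(-60) and ×(-15), subtract): -2925·a = 4.500 → a = ∂d/∂x = -0.001538
Back-substitute: b = ∂d/∂y = -0.001179.
|∇f| = √(-0.001538² + -0.001179²) = 0.001938 m/m

0.00194 m/m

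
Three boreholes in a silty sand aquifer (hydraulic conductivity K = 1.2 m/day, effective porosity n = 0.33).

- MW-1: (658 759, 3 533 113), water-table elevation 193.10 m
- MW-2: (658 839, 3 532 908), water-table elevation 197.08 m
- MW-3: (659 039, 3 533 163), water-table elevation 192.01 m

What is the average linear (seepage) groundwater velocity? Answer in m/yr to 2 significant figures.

Differences from MW-1: to MW-2 (Δx, Δy, Δh) = (80, -205, +3.98); to MW-3 = (280, 50, -1.09).
Solve a·Δx + b·Δy = Δh: det = 80·50 − 280·(-205) = 61400.
∂h/∂x = [(+3.98)·50 − (-1.09)·(-205)] / 61400 = -0.0003982
∂h/∂y = [80·(-1.09) − 280·(+3.98)] / 61400 = -0.01957
|∇h| = √(-0.0003982² + -0.01957²) = 0.01957
Seepage velocity v = K·i/n = 1.2 × 0.01957 / 0.33 = 0.07116 m/day = 25.99 m/yr.

26 m/yr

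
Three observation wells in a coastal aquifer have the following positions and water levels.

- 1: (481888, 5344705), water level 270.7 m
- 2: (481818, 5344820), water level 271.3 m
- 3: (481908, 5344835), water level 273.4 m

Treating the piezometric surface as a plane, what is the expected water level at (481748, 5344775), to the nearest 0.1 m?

Taking 1 as reference: 2−1 = (-70, 115, +0.6); 3−1 = (20, 130, +2.7).
Solve a·Δx + b·Δy = Δh: det = (-70)·130 − 20·115 = -11400.
∂h/∂x = [(+0.6)·130 − (+2.7)·115] / -11400 = +0.02039
∂h/∂y = [(-70)·(+2.7) − 20·(+0.6)] / -11400 = +0.01763
h(481748, 5344775) = 270.7 + (+0.02039)·(-140) + (+0.01763)·(70) = 270.7 -2.855 +1.234 = 269.079 m.

269.1 m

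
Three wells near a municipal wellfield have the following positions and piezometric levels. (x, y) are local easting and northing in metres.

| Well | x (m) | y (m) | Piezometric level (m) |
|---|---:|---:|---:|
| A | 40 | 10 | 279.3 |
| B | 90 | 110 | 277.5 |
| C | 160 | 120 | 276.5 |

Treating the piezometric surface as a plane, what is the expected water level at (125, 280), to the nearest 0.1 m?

Differences from A: to B (Δx, Δy, Δh) = (50, 100, -1.8); to C = (120, 110, -2.8).
Determinant of the coordinate differences = 50·110 − 120·100 = -6500.
∂h/∂x = [(-1.8)·110 − (-2.8)·100] / -6500 = -0.01262
∂h/∂y = [50·(-2.8) − 120·(-1.8)] / -6500 = -0.01169
h(125, 280) = 279.3 + (-0.01262)·(85) + (-0.01169)·(270) = 279.3 -1.072 -3.157 = 275.071 m.

275.1 m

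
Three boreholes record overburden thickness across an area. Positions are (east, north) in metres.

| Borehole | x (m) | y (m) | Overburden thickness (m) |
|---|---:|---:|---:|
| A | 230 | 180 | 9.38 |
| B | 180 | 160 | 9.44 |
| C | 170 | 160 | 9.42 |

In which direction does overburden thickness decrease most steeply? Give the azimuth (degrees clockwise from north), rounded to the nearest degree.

346°

Taking A as reference: B−A = (-50, -20, +0.06); C−A = (-60, -20, +0.04).
Solve a·Δx + b·Δy = Δd: det = (-50)·(-20) − (-60)·(-20) = -200.
∂d/∂x = [(+0.06)·(-20) − (+0.04)·(-20)] / -200 = +0.002000
∂d/∂y = [(-50)·(+0.04) − (-60)·(+0.06)] / -200 = -0.008000
Steepest decrease is along −∇f: components (-0.002000 E, +0.008000 N).
Azimuth = atan2(-0.002000, +0.008000) = 346.0° ≈ 346°.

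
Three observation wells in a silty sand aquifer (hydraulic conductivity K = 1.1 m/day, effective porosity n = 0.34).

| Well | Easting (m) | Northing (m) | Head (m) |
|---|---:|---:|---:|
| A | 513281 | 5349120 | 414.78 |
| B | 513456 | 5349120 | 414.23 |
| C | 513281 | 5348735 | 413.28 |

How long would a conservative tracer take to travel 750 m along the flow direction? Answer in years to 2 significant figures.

∂h/∂x = (414.23 − 414.78) / (513456 − 513281) = -0.003143
∂h/∂y = (413.28 − 414.78) / (5348735 − 5349120) = +0.003896
|∇h| = √(-0.003143² + 0.003896²) = 0.005006
Seepage velocity v = K·i/n = 1.1 × 0.005006 / 0.34 = 0.0162 m/day.
t = 750 / 0.0162 = 4.63e+04 days = 127 years.

130 years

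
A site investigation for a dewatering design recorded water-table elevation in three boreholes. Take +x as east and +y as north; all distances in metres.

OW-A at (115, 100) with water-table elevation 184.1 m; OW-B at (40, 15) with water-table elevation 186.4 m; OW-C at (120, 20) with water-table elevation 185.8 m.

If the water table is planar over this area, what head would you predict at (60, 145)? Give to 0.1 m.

183.5 m

Differences from OW-A: to OW-B (Δx, Δy, Δh) = (-75, -85, +2.3); to OW-C = (5, -80, +1.7).
Determinant of the coordinate differences = (-75)·(-80) − 5·(-85) = 6425.
∂h/∂x = [(+2.3)·(-80) − (+1.7)·(-85)] / 6425 = -0.006148
∂h/∂y = [(-75)·(+1.7) − 5·(+2.3)] / 6425 = -0.02163
h(60, 145) = 184.1 + (-0.006148)·(-55) + (-0.02163)·(45) = 184.1 +0.338 -0.974 = 183.465 m.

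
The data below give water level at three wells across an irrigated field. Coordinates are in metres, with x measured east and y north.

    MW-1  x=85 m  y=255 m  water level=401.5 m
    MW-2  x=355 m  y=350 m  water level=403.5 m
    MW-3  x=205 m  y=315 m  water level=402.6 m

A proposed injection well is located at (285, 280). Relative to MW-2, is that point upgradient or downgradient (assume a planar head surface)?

With h = a·x + b·y + c and MW-1 as origin, the differences give:
  270·a + 95·b = +2.0
  120·a + 60·b = +1.1
Eliminate b (×60 and ×95, subtract): 4800·a = 15.50 → a = ∂h/∂x = +0.003229
Back-substitute: b = ∂h/∂y = +0.01188.
Head at (285, 280) = 401.5 + (+0.003229)·(200) + (+0.01188)·(25) = 402.44 m.
That is lower than the 403.5 m at MW-2, so the point is downgradient.

downgradient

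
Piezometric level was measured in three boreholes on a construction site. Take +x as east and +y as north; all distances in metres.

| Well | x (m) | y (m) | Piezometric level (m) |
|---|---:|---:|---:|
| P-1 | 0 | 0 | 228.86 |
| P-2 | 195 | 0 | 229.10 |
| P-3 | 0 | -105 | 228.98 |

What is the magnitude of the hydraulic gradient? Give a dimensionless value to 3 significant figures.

0.00168

∂h/∂x = (229.10 − 228.86) / (195 − 0) = +0.001231
∂h/∂y = (228.98 − 228.86) / (-105 − 0) = -0.001143
|∇h| = √(0.001231² + -0.001143²) = 0.00168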